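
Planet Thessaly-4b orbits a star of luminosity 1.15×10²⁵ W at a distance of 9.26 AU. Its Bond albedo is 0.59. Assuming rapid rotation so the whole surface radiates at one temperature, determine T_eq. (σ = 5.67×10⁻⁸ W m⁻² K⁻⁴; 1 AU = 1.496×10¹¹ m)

T_eq ≈ 30.5 K

d = 9.26 AU = 1.39×10¹² m.
Flux: S = L/(4πd²) = 1.15×10²⁵/(4π×(1.39×10¹²)²) = 0.477 W m⁻².
Energy balance: absorbed = emitted ⇒ πR²·S(1−A) = 4πR²·σT_eq⁴, so T_eq⁴ = S(1−A)/(4σ).
T_eq = [0.477 × 0.41 / (4 × 5.67×10⁻⁸)]^(1/4) = (8.62×10⁵)^(1/4) = 30.5 K.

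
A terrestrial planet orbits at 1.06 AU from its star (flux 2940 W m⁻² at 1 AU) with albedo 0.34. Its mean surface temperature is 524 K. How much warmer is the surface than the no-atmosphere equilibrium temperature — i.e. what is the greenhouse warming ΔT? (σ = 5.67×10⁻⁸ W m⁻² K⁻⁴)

ΔT ≈ 228.6 K

S = 2940/1.06² = 2617 W m⁻².
T_eq = [S(1−A)/(4σ)]^(1/4) = [2617×0.66/(4×5.67×10⁻⁸)]^(1/4) = 295.4 K.
ΔT = T_surf − T_eq = 524 − 295.4.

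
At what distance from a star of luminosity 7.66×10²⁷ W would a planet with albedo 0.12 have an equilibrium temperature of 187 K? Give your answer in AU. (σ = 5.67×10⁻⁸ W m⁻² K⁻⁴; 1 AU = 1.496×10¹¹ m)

From T_eq⁴ = L(1−A)/(16πσd²): d = √[L(1−A)/(16πσT_eq⁴)].
d = √[7.66×10²⁷ × 0.88 / (16π × 5.67×10⁻⁸ × (187)⁴)] = 1.39×10¹² m = 9.30 AU.

d ≈ 9.30 AU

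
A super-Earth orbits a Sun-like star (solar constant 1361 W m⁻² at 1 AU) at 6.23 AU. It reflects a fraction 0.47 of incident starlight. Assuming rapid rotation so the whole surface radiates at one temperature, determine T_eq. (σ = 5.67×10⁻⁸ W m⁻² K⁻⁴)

T_eq ≈ 95.1 K

Flux at 6.23 AU: S = 1361/6.23² = 35.1 W m⁻².
Energy balance: absorbed = emitted ⇒ πR²·S(1−A) = 4πR²·σT_eq⁴, so T_eq⁴ = S(1−A)/(4σ).
T_eq = [35.1 × 0.53 / (4 × 5.67×10⁻⁸)]^(1/4) = (8.19×10⁷)^(1/4) = 95.1 K.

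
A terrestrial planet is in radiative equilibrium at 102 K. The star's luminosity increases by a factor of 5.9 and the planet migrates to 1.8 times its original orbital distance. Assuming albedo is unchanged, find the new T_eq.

T_eq ∝ L^(1/4) · d^(−1/2).
T′ = 102 × 5.9^(1/4) / 1.8^(1/2) = 118 K.

T_eq ≈ 118 K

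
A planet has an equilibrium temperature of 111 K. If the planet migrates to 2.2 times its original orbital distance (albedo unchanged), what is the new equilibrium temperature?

T_eq ∝ L^(1/4) · d^(−1/2).
T′ = 111 / 2.2^(1/2) = 74.8 K.

T_eq ≈ 74.8 K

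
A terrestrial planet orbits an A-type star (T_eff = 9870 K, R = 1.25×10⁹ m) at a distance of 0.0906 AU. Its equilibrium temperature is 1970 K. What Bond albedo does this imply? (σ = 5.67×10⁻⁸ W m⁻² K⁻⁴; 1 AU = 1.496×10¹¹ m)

d = 0.0906 AU = 1.36×10¹⁰ m.
L = 4πR_⋆²σT_⋆⁴ = 4π(1.25×10⁹)² × 5.67×10⁻⁸ × (9870)⁴ = 1.06×10²⁸ W.
S = L/(4πd²) = 4.58×10⁶ W m⁻².
From T_eq⁴ = S(1−A)/(4σ): 1−A = 4σT_eq⁴/S.
1−A = 4 × 5.67×10⁻⁸ × (1970)⁴ / 4.58×10⁶ = 0.746.

A ≈ 0.25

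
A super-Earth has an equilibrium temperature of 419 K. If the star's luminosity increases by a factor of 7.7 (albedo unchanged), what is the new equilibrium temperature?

T_eq ≈ 698 K

T_eq ∝ L^(1/4) · d^(−1/2).
T′ = 419 × 7.7^(1/4) = 698 K.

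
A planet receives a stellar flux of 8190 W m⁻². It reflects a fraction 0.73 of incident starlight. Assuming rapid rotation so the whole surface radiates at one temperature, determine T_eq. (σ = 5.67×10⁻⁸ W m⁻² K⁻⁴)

T_eq ≈ 314 K

Energy balance: absorbed = emitted ⇒ πR²·S(1−A) = 4πR²·σT_eq⁴, so T_eq⁴ = S(1−A)/(4σ).
T_eq = [8190 × 0.27 / (4 × 5.67×10⁻⁸)]^(1/4) = (9.75×10⁹)^(1/4) = 314 K.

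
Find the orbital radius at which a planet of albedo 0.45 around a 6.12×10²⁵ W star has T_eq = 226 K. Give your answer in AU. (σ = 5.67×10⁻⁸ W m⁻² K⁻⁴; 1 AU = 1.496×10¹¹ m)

From T_eq⁴ = L(1−A)/(16πσd²): d = √[L(1−A)/(16πσT_eq⁴)].
d = √[6.12×10²⁵ × 0.55 / (16π × 5.67×10⁻⁸ × (226)⁴)] = 6.73×10¹⁰ m = 0.450 AU.

d ≈ 0.450 AU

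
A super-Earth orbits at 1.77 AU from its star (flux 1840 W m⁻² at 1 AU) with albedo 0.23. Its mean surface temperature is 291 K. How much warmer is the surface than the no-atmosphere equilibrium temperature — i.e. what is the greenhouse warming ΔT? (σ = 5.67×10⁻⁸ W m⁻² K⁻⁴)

ΔT ≈ 79.7 K

S = 1840/1.77² = 587.3 W m⁻².
T_eq = [S(1−A)/(4σ)]^(1/4) = [587.3×0.77/(4×5.67×10⁻⁸)]^(1/4) = 211.3 K.
ΔT = T_surf − T_eq = 291 − 211.3.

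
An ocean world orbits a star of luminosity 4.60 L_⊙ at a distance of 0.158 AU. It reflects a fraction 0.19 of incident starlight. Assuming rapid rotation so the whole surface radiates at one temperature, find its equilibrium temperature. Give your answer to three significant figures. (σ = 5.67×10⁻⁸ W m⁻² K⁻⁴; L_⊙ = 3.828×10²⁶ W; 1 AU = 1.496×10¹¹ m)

T_eq ≈ 973 K

d = 0.158 AU = 2.36×10¹⁰ m.
L = 4.60 × 3.828×10²⁶ = 1.76×10²⁷ W.
Flux: S = L/(4πd²) = 1.76×10²⁷/(4π×(2.36×10¹⁰)²) = 2.51×10⁵ W m⁻².
Energy balance: absorbed = emitted ⇒ πR²·S(1−A) = 4πR²·σT_eq⁴, so T_eq⁴ = S(1−A)/(4σ).
T_eq = [2.51×10⁵ × 0.81 / (4 × 5.67×10⁻⁸)]^(1/4) = (8.96×10¹¹)^(1/4) = 973 K.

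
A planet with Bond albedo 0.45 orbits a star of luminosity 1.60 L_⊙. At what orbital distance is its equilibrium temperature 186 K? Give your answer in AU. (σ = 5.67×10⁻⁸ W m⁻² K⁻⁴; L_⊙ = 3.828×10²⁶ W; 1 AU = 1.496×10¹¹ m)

L = 1.60 × 3.828×10²⁶ = 6.12×10²⁶ W.
From T_eq⁴ = L(1−A)/(16πσd²): d = √[L(1−A)/(16πσT_eq⁴)].
d = √[6.12×10²⁶ × 0.55 / (16π × 5.67×10⁻⁸ × (186)⁴)] = 3.14×10¹¹ m = 2.10 AU.

d ≈ 2.10 AU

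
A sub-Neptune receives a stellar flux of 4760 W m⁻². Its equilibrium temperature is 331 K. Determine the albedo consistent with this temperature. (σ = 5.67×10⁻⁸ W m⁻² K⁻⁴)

A ≈ 0.43

From T_eq⁴ = S(1−A)/(4σ): 1−A = 4σT_eq⁴/S.
1−A = 4 × 5.67×10⁻⁸ × (331)⁴ / 4760 = 0.572.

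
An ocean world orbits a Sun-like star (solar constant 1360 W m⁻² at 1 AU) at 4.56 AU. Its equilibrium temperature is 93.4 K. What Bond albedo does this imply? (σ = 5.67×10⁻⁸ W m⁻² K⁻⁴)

Flux at 4.56 AU: S = 1360/4.56² = 65.4 W m⁻².
From T_eq⁴ = S(1−A)/(4σ): 1−A = 4σT_eq⁴/S.
1−A = 4 × 5.67×10⁻⁸ × (93.4)⁴ / 65.4 = 0.264.

A ≈ 0.74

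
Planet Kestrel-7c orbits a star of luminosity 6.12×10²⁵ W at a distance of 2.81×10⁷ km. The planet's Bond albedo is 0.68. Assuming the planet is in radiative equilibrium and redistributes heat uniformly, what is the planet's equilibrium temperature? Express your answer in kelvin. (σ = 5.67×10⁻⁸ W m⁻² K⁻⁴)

T_eq ≈ 305 K

d = 2.81×10⁷ km = 2.81×10¹⁰ m.
Flux: S = L/(4πd²) = 6.12×10²⁵/(4π×(2.81×10¹⁰)²) = 6170 W m⁻².
Energy balance: absorbed = emitted ⇒ πR²·S(1−A) = 4πR²·σT_eq⁴, so T_eq⁴ = S(1−A)/(4σ).
T_eq = [6170 × 0.32 / (4 × 5.67×10⁻⁸)]^(1/4) = (8.70×10⁹)^(1/4) = 305 K.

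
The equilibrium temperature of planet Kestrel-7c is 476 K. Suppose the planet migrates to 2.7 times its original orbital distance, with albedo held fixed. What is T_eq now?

T_eq ≈ 290 K

T_eq ∝ L^(1/4) · d^(−1/2).
T′ = 476 / 2.7^(1/2) = 290 K.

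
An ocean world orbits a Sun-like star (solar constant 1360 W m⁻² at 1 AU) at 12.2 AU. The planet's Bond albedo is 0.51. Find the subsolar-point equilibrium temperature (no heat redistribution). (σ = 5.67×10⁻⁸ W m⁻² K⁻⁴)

T_ss ≈ 94.3 K

Flux at 12.2 AU: S = 1360/12.2² = 9.14 W m⁻².
At the subsolar point the surface absorbs S(1−A) and emits σT⁴ per unit area — no factor of 4, since only the local patch is in balance.
T = [9.14 × 0.49 / 5.67×10⁻⁸]^(1/4) = (7.90×10⁷)^(1/4) = 94.3 K.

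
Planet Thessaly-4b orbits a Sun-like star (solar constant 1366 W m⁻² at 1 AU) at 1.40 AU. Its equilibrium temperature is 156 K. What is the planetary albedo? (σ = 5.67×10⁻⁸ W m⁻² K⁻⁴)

Flux at 1.40 AU: S = 1366/1.40² = 697 W m⁻².
From T_eq⁴ = S(1−A)/(4σ): 1−A = 4σT_eq⁴/S.
1−A = 4 × 5.67×10⁻⁸ × (156)⁴ / 697 = 0.193.

A ≈ 0.81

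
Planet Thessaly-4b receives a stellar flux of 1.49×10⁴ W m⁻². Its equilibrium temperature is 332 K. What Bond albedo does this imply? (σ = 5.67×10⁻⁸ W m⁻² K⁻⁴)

From T_eq⁴ = S(1−A)/(4σ): 1−A = 4σT_eq⁴/S.
1−A = 4 × 5.67×10⁻⁸ × (332)⁴ / 1.49×10⁴ = 0.185.

A ≈ 0.82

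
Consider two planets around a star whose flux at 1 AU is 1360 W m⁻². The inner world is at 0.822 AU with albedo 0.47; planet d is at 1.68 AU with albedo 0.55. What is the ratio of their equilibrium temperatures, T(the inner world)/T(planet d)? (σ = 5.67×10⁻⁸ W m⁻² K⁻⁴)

T_eq = [S₀(1−A)/(4σd²)]^(1/4), so T ∝ (1−A)^(1/4) / √d.
T₁ = [1360×0.53/(4×5.67×10⁻⁸×0.822²)]^(1/4) = 261.88 K.
T₂ = [1360×0.45/(4×5.67×10⁻⁸×1.68²)]^(1/4) = 175.84 K.

T₁/T₂ ≈ 1.489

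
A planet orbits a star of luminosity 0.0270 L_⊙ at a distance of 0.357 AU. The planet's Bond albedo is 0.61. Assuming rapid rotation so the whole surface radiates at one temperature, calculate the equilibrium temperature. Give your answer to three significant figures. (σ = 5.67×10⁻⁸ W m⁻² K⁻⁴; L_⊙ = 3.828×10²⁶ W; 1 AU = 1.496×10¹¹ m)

d = 0.357 AU = 5.34×10¹⁰ m.
L = 0.0270 × 3.828×10²⁶ = 1.03×10²⁵ W.
Flux: S = L/(4πd²) = 1.03×10²⁵/(4π×(5.34×10¹⁰)²) = 288 W m⁻².
Energy balance: absorbed = emitted ⇒ πR²·S(1−A) = 4πR²·σT_eq⁴, so T_eq⁴ = S(1−A)/(4σ).
T_eq = [288 × 0.39 / (4 × 5.67×10⁻⁸)]^(1/4) = (4.96×10⁸)^(1/4) = 149 K.

T_eq ≈ 149 K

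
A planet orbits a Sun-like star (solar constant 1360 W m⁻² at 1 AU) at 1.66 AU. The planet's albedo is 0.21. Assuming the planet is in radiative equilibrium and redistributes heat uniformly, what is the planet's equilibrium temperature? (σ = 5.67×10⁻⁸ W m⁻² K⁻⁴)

Flux at 1.66 AU: S = 1360/1.66² = 494 W m⁻².
Energy balance: absorbed = emitted ⇒ πR²·S(1−A) = 4πR²·σT_eq⁴, so T_eq⁴ = S(1−A)/(4σ).
T_eq = [494 × 0.79 / (4 × 5.67×10⁻⁸)]^(1/4) = (1.72×10⁹)^(1/4) = 204 K.

T_eq ≈ 204 K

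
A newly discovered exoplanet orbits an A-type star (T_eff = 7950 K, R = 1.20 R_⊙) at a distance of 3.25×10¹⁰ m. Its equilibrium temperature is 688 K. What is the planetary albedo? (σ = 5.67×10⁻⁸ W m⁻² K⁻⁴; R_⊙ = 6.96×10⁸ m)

R_⋆ = 1.20 × 6.96×10⁸ = 8.35×10⁸ m.
L = 4πR_⋆²σT_⋆⁴ = 4π(8.35×10⁸)² × 5.67×10⁻⁸ × (7950)⁴ = 1.99×10²⁷ W.
S = L/(4πd²) = 1.50×10⁵ W m⁻².
From T_eq⁴ = S(1−A)/(4σ): 1−A = 4σT_eq⁴/S.
1−A = 4 × 5.67×10⁻⁸ × (688)⁴ / 1.50×10⁵ = 0.340.

A ≈ 0.66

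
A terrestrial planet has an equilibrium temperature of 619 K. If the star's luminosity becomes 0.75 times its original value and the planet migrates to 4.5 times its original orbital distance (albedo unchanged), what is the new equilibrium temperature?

T_eq ∝ L^(1/4) · d^(−1/2).
T′ = 619 × 0.75^(1/4) / 4.5^(1/2) = 272 K.

T_eq ≈ 272 K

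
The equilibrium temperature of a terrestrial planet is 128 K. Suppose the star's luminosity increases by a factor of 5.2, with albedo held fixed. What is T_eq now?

T_eq ∝ L^(1/4) · d^(−1/2).
T′ = 128 × 5.2^(1/4) = 193 K.

T_eq ≈ 193 K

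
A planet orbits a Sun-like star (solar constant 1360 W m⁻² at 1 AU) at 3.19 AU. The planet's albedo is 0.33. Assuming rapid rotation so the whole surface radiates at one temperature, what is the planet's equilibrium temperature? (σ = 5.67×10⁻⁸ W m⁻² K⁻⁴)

Flux at 3.19 AU: S = 1360/3.19² = 134 W m⁻².
Energy balance: absorbed = emitted ⇒ πR²·S(1−A) = 4πR²·σT_eq⁴, so T_eq⁴ = S(1−A)/(4σ).
T_eq = [134 × 0.67 / (4 × 5.67×10⁻⁸)]^(1/4) = (3.95×10⁸)^(1/4) = 141 K.

T_eq ≈ 141 K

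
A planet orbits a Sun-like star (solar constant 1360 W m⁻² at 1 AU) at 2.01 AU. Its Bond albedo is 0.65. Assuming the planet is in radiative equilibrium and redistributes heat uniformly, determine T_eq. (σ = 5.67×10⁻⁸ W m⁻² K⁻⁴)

Flux at 2.01 AU: S = 1360/2.01² = 337 W m⁻².
Energy balance: absorbed = emitted ⇒ πR²·S(1−A) = 4πR²·σT_eq⁴, so T_eq⁴ = S(1−A)/(4σ).
T_eq = [337 × 0.35 / (4 × 5.67×10⁻⁸)]^(1/4) = (5.19×10⁸)^(1/4) = 151 K.

T_eq ≈ 151 K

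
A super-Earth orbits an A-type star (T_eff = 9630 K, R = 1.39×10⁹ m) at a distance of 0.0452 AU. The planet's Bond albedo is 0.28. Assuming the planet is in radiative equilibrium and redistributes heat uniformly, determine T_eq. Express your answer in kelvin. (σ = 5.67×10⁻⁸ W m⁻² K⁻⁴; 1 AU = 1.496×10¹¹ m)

T_eq ≈ 2840 K

d = 0.0452 AU = 6.76×10⁹ m.
L = 4πR_⋆²σT_⋆⁴ = 4π(1.39×10⁹)² × 5.67×10⁻⁸ × (9630)⁴ = 1.18×10²⁸ W.
S = L/(4πd²) = 2.06×10⁷ W m⁻².
Energy balance: absorbed = emitted ⇒ πR²·S(1−A) = 4πR²·σT_eq⁴, so T_eq⁴ = S(1−A)/(4σ).
T_eq = [2.06×10⁷ × 0.72 / (4 × 5.67×10⁻⁸)]^(1/4) = (6.54×10¹³)^(1/4) = 2840 K.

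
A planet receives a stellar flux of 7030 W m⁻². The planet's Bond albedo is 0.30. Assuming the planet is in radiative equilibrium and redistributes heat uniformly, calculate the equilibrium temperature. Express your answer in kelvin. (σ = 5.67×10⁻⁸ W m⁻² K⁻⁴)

T_eq ≈ 384 K

Energy balance: absorbed = emitted ⇒ πR²·S(1−A) = 4πR²·σT_eq⁴, so T_eq⁴ = S(1−A)/(4σ).
T_eq = [7030 × 0.70 / (4 × 5.67×10⁻⁸)]^(1/4) = (2.17×10¹⁰)^(1/4) = 384 K.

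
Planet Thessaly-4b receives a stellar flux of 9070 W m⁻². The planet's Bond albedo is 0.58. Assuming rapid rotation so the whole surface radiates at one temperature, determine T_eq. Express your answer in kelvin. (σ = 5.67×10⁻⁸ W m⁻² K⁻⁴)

Energy balance: absorbed = emitted ⇒ πR²·S(1−A) = 4πR²·σT_eq⁴, so T_eq⁴ = S(1−A)/(4σ).
T_eq = [9070 × 0.42 / (4 × 5.67×10⁻⁸)]^(1/4) = (1.68×10¹⁰)^(1/4) = 360 K.

T_eq ≈ 360 K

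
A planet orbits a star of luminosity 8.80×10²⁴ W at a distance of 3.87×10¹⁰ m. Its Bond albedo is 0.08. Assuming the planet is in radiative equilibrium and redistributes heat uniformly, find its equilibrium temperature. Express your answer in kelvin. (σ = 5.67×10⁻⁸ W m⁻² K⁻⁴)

Flux: S = L/(4πd²) = 8.80×10²⁴/(4π×(3.87×10¹⁰)²) = 468 W m⁻².
Energy balance: absorbed = emitted ⇒ πR²·S(1−A) = 4πR²·σT_eq⁴, so T_eq⁴ = S(1−A)/(4σ).
T_eq = [468 × 0.92 / (4 × 5.67×10⁻⁸)]^(1/4) = (1.90×10⁹)^(1/4) = 209 K.

T_eq ≈ 209 K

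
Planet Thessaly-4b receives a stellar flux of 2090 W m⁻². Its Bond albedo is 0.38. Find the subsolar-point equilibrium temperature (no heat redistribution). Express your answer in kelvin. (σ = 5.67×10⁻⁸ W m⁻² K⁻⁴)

T_ss ≈ 389 K

At the subsolar point the surface absorbs S(1−A) and emits σT⁴ per unit area — no factor of 4, since only the local patch is in balance.
T = [2090 × 0.62 / 5.67×10⁻⁸]^(1/4) = (2.29×10¹⁰)^(1/4) = 389 K.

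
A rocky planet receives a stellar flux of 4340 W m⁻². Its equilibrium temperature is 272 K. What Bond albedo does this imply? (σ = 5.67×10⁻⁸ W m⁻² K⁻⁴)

From T_eq⁴ = S(1−A)/(4σ): 1−A = 4σT_eq⁴/S.
1−A = 4 × 5.67×10⁻⁸ × (272)⁴ / 4340 = 0.286.

A ≈ 0.71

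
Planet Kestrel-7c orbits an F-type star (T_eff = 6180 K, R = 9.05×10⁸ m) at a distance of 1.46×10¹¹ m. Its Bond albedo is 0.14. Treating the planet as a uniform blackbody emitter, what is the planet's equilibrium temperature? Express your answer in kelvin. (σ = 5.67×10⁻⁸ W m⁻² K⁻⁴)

L = 4πR_⋆²σT_⋆⁴ = 4π(9.05×10⁸)² × 5.67×10⁻⁸ × (6180)⁴ = 8.51×10²⁶ W.
S = L/(4πd²) = 3180 W m⁻².
Energy balance: absorbed = emitted ⇒ πR²·S(1−A) = 4πR²·σT_eq⁴, so T_eq⁴ = S(1−A)/(4σ).
T_eq = [3180 × 0.86 / (4 × 5.67×10⁻⁸)]^(1/4) = (1.20×10¹⁰)^(1/4) = 331 K.

T_eq ≈ 331 K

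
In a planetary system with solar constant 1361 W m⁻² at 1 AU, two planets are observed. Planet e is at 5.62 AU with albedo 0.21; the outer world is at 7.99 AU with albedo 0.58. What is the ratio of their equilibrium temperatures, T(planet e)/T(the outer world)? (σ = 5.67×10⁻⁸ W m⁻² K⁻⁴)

T₁/T₂ ≈ 1.396

T_eq = [S₀(1−A)/(4σd²)]^(1/4), so T ∝ (1−A)^(1/4) / √d.
T₁ = [1361×0.79/(4×5.67×10⁻⁸×5.62²)]^(1/4) = 110.69 K.
T₂ = [1361×0.42/(4×5.67×10⁻⁸×7.99²)]^(1/4) = 79.27 K.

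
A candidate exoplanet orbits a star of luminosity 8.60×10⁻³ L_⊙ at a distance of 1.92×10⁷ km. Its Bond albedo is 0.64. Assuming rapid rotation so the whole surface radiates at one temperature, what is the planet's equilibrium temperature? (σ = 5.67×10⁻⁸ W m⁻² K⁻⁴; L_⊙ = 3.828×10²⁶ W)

d = 1.92×10⁷ km = 1.92×10¹⁰ m.
L = 8.60×10⁻³ × 3.828×10²⁶ = 3.29×10²⁴ W.
Flux: S = L/(4πd²) = 3.29×10²⁴/(4π×(1.92×10¹⁰)²) = 711 W m⁻².
Energy balance: absorbed = emitted ⇒ πR²·S(1−A) = 4πR²·σT_eq⁴, so T_eq⁴ = S(1−A)/(4σ).
T_eq = [711 × 0.36 / (4 × 5.67×10⁻⁸)]^(1/4) = (1.13×10⁹)^(1/4) = 183 K.

T_eq ≈ 183 K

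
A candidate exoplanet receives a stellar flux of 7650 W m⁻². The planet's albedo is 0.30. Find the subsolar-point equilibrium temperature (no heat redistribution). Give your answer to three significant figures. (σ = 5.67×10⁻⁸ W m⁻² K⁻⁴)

T_ss ≈ 554 K

At the subsolar point the surface absorbs S(1−A) and emits σT⁴ per unit area — no factor of 4, since only the local patch is in balance.
T = [7650 × 0.70 / 5.67×10⁻⁸]^(1/4) = (9.44×10¹⁰)^(1/4) = 554 K.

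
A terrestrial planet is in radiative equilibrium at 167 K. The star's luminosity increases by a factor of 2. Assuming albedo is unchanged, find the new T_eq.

T_eq ∝ L^(1/4) · d^(−1/2).
T′ = 167 × 2^(1/4) = 199 K.

T_eq ≈ 199 K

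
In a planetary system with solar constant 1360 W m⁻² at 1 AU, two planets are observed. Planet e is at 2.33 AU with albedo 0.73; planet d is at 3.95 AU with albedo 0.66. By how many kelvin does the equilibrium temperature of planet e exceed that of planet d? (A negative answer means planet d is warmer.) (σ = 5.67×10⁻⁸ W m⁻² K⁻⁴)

ΔT ≈ 24.5 K

T_eq = [S₀(1−A)/(4σd²)]^(1/4), so T ∝ (1−A)^(1/4) / √d.
T₁ = [1360×0.27/(4×5.67×10⁻⁸×2.33²)]^(1/4) = 131.41 K.
T₂ = [1360×0.34/(4×5.67×10⁻⁸×3.95²)]^(1/4) = 106.92 K.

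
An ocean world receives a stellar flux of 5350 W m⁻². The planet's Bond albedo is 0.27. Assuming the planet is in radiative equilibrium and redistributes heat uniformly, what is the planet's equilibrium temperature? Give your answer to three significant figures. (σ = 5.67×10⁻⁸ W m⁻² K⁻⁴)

Energy balance: absorbed = emitted ⇒ πR²·S(1−A) = 4πR²·σT_eq⁴, so T_eq⁴ = S(1−A)/(4σ).
T_eq = [5350 × 0.73 / (4 × 5.67×10⁻⁸)]^(1/4) = (1.72×10¹⁰)^(1/4) = 362 K.

T_eq ≈ 362 K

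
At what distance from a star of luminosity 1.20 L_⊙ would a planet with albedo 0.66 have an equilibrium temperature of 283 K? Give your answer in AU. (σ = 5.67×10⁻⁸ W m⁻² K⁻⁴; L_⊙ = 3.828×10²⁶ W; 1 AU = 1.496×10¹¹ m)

d ≈ 0.618 AU

L = 1.20 × 3.828×10²⁶ = 4.59×10²⁶ W.
From T_eq⁴ = L(1−A)/(16πσd²): d = √[L(1−A)/(16πσT_eq⁴)].
d = √[4.59×10²⁶ × 0.34 / (16π × 5.67×10⁻⁸ × (283)⁴)] = 9.24×10¹⁰ m = 0.618 AU.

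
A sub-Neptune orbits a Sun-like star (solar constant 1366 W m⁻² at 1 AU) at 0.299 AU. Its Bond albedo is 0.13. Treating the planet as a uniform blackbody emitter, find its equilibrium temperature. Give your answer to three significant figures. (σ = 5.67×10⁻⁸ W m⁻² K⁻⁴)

Flux at 0.299 AU: S = 1366/0.299² = 1.53×10⁴ W m⁻².
Energy balance: absorbed = emitted ⇒ πR²·S(1−A) = 4πR²·σT_eq⁴, so T_eq⁴ = S(1−A)/(4σ).
T_eq = [1.53×10⁴ × 0.87 / (4 × 5.67×10⁻⁸)]^(1/4) = (5.86×10¹⁰)^(1/4) = 492 K.

T_eq ≈ 492 K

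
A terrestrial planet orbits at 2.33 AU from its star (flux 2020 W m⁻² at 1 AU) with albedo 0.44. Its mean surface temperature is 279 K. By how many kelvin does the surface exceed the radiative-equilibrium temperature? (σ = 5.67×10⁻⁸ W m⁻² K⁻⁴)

S = 2020/2.33² = 372.1 W m⁻².
T_eq = [S(1−A)/(4σ)]^(1/4) = [372.1×0.56/(4×5.67×10⁻⁸)]^(1/4) = 174.1 K.
ΔT = T_surf − T_eq = 279 − 174.1.

ΔT ≈ 104.9 K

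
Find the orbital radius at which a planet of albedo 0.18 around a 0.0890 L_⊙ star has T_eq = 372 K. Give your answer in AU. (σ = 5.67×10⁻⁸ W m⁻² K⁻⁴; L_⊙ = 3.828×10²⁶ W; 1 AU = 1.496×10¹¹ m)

L = 0.0890 × 3.828×10²⁶ = 3.41×10²⁵ W.
From T_eq⁴ = L(1−A)/(16πσd²): d = √[L(1−A)/(16πσT_eq⁴)].
d = √[3.41×10²⁵ × 0.82 / (16π × 5.67×10⁻⁸ × (372)⁴)] = 2.26×10¹⁰ m = 0.151 AU.

d ≈ 0.151 AU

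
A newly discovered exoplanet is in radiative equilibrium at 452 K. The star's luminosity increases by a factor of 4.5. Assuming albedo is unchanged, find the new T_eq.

T_eq ≈ 658 K

T_eq ∝ L^(1/4) · d^(−1/2).
T′ = 452 × 4.5^(1/4) = 658 K.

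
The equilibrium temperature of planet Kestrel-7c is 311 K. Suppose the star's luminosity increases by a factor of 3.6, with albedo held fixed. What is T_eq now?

T_eq ≈ 428 K

T_eq ∝ L^(1/4) · d^(−1/2).
T′ = 311 × 3.6^(1/4) = 428 K.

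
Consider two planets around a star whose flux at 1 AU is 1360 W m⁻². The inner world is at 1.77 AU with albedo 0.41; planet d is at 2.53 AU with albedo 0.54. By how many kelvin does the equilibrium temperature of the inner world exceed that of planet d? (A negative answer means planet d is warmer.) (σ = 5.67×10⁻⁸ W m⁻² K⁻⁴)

ΔT ≈ 39.2 K

T_eq = [S₀(1−A)/(4σd²)]^(1/4), so T ∝ (1−A)^(1/4) / √d.
T₁ = [1360×0.59/(4×5.67×10⁻⁸×1.77²)]^(1/4) = 183.32 K.
T₂ = [1360×0.46/(4×5.67×10⁻⁸×2.53²)]^(1/4) = 144.08 K.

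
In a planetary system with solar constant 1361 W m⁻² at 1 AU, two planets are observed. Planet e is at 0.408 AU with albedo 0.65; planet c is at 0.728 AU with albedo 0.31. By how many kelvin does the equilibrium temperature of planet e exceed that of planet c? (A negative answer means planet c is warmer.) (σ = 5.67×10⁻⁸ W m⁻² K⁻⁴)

ΔT ≈ 37.8 K

T_eq = [S₀(1−A)/(4σd²)]^(1/4), so T ∝ (1−A)^(1/4) / √d.
T₁ = [1361×0.35/(4×5.67×10⁻⁸×0.408²)]^(1/4) = 335.15 K.
T₂ = [1361×0.69/(4×5.67×10⁻⁸×0.728²)]^(1/4) = 297.30 K.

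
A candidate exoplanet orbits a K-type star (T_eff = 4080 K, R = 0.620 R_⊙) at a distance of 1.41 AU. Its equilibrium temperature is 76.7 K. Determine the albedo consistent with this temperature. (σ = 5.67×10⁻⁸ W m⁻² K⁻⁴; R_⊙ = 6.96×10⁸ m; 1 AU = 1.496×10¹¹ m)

A ≈ 0.88

R_⋆ = 0.620 × 6.96×10⁸ = 4.32×10⁸ m.
d = 1.41 AU = 2.11×10¹¹ m.
L = 4πR_⋆²σT_⋆⁴ = 4π(4.32×10⁸)² × 5.67×10⁻⁸ × (4080)⁴ = 3.68×10²⁵ W.
S = L/(4πd²) = 65.8 W m⁻².
From T_eq⁴ = S(1−A)/(4σ): 1−A = 4σT_eq⁴/S.
1−A = 4 × 5.67×10⁻⁸ × (76.7)⁴ / 65.8 = 0.119.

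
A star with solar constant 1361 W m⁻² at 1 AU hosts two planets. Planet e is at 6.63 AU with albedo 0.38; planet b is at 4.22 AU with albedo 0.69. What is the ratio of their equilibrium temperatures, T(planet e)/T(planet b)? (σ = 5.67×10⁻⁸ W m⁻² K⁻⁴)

T₁/T₂ ≈ 0.949

T_eq = [S₀(1−A)/(4σd²)]^(1/4), so T ∝ (1−A)^(1/4) / √d.
T₁ = [1361×0.62/(4×5.67×10⁻⁸×6.63²)]^(1/4) = 95.92 K.
T₂ = [1361×0.31/(4×5.67×10⁻⁸×4.22²)]^(1/4) = 101.10 K.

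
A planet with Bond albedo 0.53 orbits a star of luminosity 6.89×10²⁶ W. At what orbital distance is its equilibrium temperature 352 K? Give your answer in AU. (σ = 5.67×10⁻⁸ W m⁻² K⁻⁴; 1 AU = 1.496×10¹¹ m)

d ≈ 0.575 AU

From T_eq⁴ = L(1−A)/(16πσd²): d = √[L(1−A)/(16πσT_eq⁴)].
d = √[6.89×10²⁶ × 0.47 / (16π × 5.67×10⁻⁸ × (352)⁴)] = 8.60×10¹⁰ m = 0.575 AU.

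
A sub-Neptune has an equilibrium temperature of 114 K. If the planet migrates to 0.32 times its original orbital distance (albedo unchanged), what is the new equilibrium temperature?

T_eq ∝ L^(1/4) · d^(−1/2).
T′ = 114 / 0.32^(1/2) = 202 K.

T_eq ≈ 202 K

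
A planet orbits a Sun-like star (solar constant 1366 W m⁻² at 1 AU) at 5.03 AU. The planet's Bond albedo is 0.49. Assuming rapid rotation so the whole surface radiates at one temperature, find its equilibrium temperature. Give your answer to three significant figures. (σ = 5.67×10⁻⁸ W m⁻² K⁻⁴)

T_eq ≈ 105 K

Flux at 5.03 AU: S = 1366/5.03² = 54.0 W m⁻².
Energy balance: absorbed = emitted ⇒ πR²·S(1−A) = 4πR²·σT_eq⁴, so T_eq⁴ = S(1−A)/(4σ).
T_eq = [54.0 × 0.51 / (4 × 5.67×10⁻⁸)]^(1/4) = (1.21×10⁸)^(1/4) = 105 K.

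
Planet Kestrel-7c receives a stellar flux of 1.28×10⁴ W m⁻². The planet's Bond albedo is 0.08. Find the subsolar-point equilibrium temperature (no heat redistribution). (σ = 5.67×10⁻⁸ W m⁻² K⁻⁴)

T_ss ≈ 675 K

At the subsolar point the surface absorbs S(1−A) and emits σT⁴ per unit area — no factor of 4, since only the local patch is in balance.
T = [1.28×10⁴ × 0.92 / 5.67×10⁻⁸]^(1/4) = (2.08×10¹¹)^(1/4) = 675 K.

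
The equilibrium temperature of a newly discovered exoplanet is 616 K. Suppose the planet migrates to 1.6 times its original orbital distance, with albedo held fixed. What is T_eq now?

T_eq ≈ 487 K

T_eq ∝ L^(1/4) · d^(−1/2).
T′ = 616 / 1.6^(1/2) = 487 K.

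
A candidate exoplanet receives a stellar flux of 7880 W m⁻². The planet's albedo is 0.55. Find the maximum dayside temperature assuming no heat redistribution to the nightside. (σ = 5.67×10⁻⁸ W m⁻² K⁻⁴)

With no redistribution each surface element balances locally: S(1−A) = σT⁴.
T = [7880 × 0.45 / 5.67×10⁻⁸]^(1/4) = (6.25×10¹⁰)^(1/4) = 500 K.

T_ss ≈ 500 K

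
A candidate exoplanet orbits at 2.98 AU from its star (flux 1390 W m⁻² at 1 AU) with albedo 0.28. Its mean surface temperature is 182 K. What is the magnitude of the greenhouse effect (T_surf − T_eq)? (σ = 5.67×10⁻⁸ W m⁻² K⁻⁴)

ΔT ≈ 32.7 K

S = 1390/2.98² = 156.5 W m⁻².
T_eq = [S(1−A)/(4σ)]^(1/4) = [156.5×0.72/(4×5.67×10⁻⁸)]^(1/4) = 149.3 K.
ΔT = T_surf − T_eq = 182 − 149.3.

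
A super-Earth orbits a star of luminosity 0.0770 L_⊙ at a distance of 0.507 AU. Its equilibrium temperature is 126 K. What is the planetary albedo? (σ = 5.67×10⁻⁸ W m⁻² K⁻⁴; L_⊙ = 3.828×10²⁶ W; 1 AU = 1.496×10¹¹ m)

A ≈ 0.86

d = 0.507 AU = 7.58×10¹⁰ m.
L = 0.0770 × 3.828×10²⁶ = 2.95×10²⁵ W.
Flux: S = L/(4πd²) = 2.95×10²⁵/(4π×(7.58×10¹⁰)²) = 408 W m⁻².
From T_eq⁴ = S(1−A)/(4σ): 1−A = 4σT_eq⁴/S.
1−A = 4 × 5.67×10⁻⁸ × (126)⁴ / 408 = 0.140.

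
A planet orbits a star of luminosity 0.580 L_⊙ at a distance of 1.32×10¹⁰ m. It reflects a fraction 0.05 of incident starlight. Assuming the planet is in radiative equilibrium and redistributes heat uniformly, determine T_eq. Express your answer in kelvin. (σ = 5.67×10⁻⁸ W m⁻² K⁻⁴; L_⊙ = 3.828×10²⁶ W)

T_eq ≈ 807 K

L = 0.580 × 3.828×10²⁶ = 2.22×10²⁶ W.
Flux: S = L/(4πd²) = 2.22×10²⁶/(4π×(1.32×10¹⁰)²) = 1.01×10⁵ W m⁻².
Energy balance: absorbed = emitted ⇒ πR²·S(1−A) = 4πR²·σT_eq⁴, so T_eq⁴ = S(1−A)/(4σ).
T_eq = [1.01×10⁵ × 0.95 / (4 × 5.67×10⁻⁸)]^(1/4) = (4.25×10¹¹)^(1/4) = 807 K.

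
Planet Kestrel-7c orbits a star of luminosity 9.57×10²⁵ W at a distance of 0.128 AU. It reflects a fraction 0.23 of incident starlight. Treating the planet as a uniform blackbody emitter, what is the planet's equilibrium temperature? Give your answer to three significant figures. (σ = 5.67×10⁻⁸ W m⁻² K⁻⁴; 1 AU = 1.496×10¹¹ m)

d = 0.128 AU = 1.91×10¹⁰ m.
Flux: S = L/(4πd²) = 9.57×10²⁵/(4π×(1.91×10¹⁰)²) = 2.08×10⁴ W m⁻².
Energy balance: absorbed = emitted ⇒ πR²·S(1−A) = 4πR²·σT_eq⁴, so T_eq⁴ = S(1−A)/(4σ).
T_eq = [2.08×10⁴ × 0.77 / (4 × 5.67×10⁻⁸)]^(1/4) = (7.05×10¹⁰)^(1/4) = 515 K.

T_eq ≈ 515 K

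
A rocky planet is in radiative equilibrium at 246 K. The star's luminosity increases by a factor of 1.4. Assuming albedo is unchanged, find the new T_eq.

T_eq ∝ L^(1/4) · d^(−1/2).
T′ = 246 × 1.4^(1/4) = 268 K.

T_eq ≈ 268 K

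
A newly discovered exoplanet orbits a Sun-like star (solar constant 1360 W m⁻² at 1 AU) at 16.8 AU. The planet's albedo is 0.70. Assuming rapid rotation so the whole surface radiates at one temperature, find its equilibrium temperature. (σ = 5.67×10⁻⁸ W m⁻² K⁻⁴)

Flux at 16.8 AU: S = 1360/16.8² = 4.82 W m⁻².
Energy balance: absorbed = emitted ⇒ πR²·S(1−A) = 4πR²·σT_eq⁴, so T_eq⁴ = S(1−A)/(4σ).
T_eq = [4.82 × 0.30 / (4 × 5.67×10⁻⁸)]^(1/4) = (6.37×10⁶)^(1/4) = 50.2 K.

T_eq ≈ 50.2 K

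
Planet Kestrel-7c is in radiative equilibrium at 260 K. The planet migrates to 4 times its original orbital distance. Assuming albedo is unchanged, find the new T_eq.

T_eq ∝ L^(1/4) · d^(−1/2).
T′ = 260 / 4^(1/2) = 130 K.

T_eq ≈ 130 K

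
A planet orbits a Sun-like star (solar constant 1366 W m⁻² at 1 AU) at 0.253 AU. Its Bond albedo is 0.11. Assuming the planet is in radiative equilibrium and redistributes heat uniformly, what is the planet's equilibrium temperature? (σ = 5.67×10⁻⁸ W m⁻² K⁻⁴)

Flux at 0.253 AU: S = 1366/0.253² = 2.13×10⁴ W m⁻².
Energy balance: absorbed = emitted ⇒ πR²·S(1−A) = 4πR²·σT_eq⁴, so T_eq⁴ = S(1−A)/(4σ).
T_eq = [2.13×10⁴ × 0.89 / (4 × 5.67×10⁻⁸)]^(1/4) = (8.37×10¹⁰)^(1/4) = 538 K.

T_eq ≈ 538 K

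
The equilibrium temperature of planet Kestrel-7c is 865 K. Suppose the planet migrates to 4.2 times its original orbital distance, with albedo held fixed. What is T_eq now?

T_eq ≈ 422 K

T_eq ∝ L^(1/4) · d^(−1/2).
T′ = 865 / 4.2^(1/2) = 422 K.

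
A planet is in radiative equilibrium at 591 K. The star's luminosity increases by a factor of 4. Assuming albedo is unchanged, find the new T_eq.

T_eq ≈ 836 K

T_eq ∝ L^(1/4) · d^(−1/2).
T′ = 591 × 4^(1/4) = 836 K.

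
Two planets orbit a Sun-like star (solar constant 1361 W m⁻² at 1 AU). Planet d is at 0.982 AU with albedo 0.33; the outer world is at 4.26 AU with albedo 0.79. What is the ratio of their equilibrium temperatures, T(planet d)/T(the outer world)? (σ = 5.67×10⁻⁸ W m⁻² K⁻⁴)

T_eq = [S₀(1−A)/(4σd²)]^(1/4), so T ∝ (1−A)^(1/4) / √d.
T₁ = [1361×0.67/(4×5.67×10⁻⁸×0.982²)]^(1/4) = 254.11 K.
T₂ = [1361×0.21/(4×5.67×10⁻⁸×4.26²)]^(1/4) = 91.29 K.

T₁/T₂ ≈ 2.784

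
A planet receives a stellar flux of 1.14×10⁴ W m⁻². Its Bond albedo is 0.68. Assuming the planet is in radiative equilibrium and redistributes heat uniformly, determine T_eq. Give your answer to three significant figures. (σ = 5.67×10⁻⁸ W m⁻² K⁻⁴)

Energy balance: absorbed = emitted ⇒ πR²·S(1−A) = 4πR²·σT_eq⁴, so T_eq⁴ = S(1−A)/(4σ).
T_eq = [1.14×10⁴ × 0.32 / (4 × 5.67×10⁻⁸)]^(1/4) = (1.61×10¹⁰)^(1/4) = 356 K.

T_eq ≈ 356 K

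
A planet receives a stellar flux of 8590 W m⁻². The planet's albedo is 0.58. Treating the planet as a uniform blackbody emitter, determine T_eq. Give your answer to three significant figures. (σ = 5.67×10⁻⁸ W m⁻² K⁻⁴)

Energy balance: absorbed = emitted ⇒ πR²·S(1−A) = 4πR²·σT_eq⁴, so T_eq⁴ = S(1−A)/(4σ).
T_eq = [8590 × 0.42 / (4 × 5.67×10⁻⁸)]^(1/4) = (1.59×10¹⁰)^(1/4) = 355 K.

T_eq ≈ 355 K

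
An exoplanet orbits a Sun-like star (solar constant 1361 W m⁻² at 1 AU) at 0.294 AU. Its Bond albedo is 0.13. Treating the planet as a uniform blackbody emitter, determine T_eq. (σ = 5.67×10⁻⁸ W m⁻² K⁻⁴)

T_eq ≈ 496 K

Flux at 0.294 AU: S = 1361/0.294² = 1.57×10⁴ W m⁻².
Energy balance: absorbed = emitted ⇒ πR²·S(1−A) = 4πR²·σT_eq⁴, so T_eq⁴ = S(1−A)/(4σ).
T_eq = [1.57×10⁴ × 0.87 / (4 × 5.67×10⁻⁸)]^(1/4) = (6.04×10¹⁰)^(1/4) = 496 K.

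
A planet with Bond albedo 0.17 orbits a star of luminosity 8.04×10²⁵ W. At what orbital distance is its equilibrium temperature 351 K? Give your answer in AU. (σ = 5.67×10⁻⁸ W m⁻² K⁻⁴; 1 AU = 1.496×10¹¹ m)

d ≈ 0.263 AU

From T_eq⁴ = L(1−A)/(16πσd²): d = √[L(1−A)/(16πσT_eq⁴)].
d = √[8.04×10²⁵ × 0.83 / (16π × 5.67×10⁻⁸ × (351)⁴)] = 3.93×10¹⁰ m = 0.263 AU.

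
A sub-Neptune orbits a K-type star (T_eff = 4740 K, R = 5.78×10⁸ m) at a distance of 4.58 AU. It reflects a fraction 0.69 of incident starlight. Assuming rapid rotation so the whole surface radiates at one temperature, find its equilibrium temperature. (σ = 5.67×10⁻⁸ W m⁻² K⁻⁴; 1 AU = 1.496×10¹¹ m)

d = 4.58 AU = 6.85×10¹¹ m.
L = 4πR_⋆²σT_⋆⁴ = 4π(5.78×10⁸)² × 5.67×10⁻⁸ × (4740)⁴ = 1.20×10²⁶ W.
S = L/(4πd²) = 20.4 W m⁻².
Energy balance: absorbed = emitted ⇒ πR²·S(1−A) = 4πR²·σT_eq⁴, so T_eq⁴ = S(1−A)/(4σ).
T_eq = [20.4 × 0.31 / (4 × 5.67×10⁻⁸)]^(1/4) = (2.78×10⁷)^(1/4) = 72.6 K.

T_eq ≈ 72.6 K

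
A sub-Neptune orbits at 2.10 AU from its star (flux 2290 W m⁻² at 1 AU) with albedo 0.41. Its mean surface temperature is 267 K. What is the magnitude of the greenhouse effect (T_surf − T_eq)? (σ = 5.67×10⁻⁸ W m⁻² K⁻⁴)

ΔT ≈ 75.3 K

S = 2290/2.10² = 519.3 W m⁻².
T_eq = [S(1−A)/(4σ)]^(1/4) = [519.3×0.59/(4×5.67×10⁻⁸)]^(1/4) = 191.7 K.
ΔT = T_surf − T_eq = 267 − 191.7.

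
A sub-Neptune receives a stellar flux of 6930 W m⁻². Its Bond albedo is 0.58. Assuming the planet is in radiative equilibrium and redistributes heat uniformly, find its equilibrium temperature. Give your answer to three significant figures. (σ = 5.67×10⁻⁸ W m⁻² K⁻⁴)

T_eq ≈ 337 K

Energy balance: absorbed = emitted ⇒ πR²·S(1−A) = 4πR²·σT_eq⁴, so T_eq⁴ = S(1−A)/(4σ).
T_eq = [6930 × 0.42 / (4 × 5.67×10⁻⁸)]^(1/4) = (1.28×10¹⁰)^(1/4) = 337 K.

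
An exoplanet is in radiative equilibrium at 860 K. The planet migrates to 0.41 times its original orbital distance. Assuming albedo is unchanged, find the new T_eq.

T_eq ∝ L^(1/4) · d^(−1/2).
T′ = 860 / 0.41^(1/2) = 1340 K.

T_eq ≈ 1340 K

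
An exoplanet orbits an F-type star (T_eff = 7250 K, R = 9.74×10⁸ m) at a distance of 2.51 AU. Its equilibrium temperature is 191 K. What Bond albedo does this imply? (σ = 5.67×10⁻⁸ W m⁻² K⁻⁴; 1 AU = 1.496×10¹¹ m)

d = 2.51 AU = 3.75×10¹¹ m.
L = 4πR_⋆²σT_⋆⁴ = 4π(9.74×10⁸)² × 5.67×10⁻⁸ × (7250)⁴ = 1.87×10²⁷ W.
S = L/(4πd²) = 1050 W m⁻².
From T_eq⁴ = S(1−A)/(4σ): 1−A = 4σT_eq⁴/S.
1−A = 4 × 5.67×10⁻⁸ × (191)⁴ / 1050 = 0.286.

A ≈ 0.71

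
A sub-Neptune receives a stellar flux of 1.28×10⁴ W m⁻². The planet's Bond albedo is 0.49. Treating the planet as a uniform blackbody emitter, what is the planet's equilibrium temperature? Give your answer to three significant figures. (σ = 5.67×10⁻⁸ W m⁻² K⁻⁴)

Energy balance: absorbed = emitted ⇒ πR²·S(1−A) = 4πR²·σT_eq⁴, so T_eq⁴ = S(1−A)/(4σ).
T_eq = [1.28×10⁴ × 0.51 / (4 × 5.67×10⁻⁸)]^(1/4) = (2.88×10¹⁰)^(1/4) = 412 K.

T_eq ≈ 412 K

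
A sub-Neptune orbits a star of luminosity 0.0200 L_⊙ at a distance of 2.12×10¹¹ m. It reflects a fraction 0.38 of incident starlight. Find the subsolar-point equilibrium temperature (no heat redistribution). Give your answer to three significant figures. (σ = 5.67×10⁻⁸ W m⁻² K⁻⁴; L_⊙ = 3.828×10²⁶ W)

T_ss ≈ 110 K

L = 0.0200 × 3.828×10²⁶ = 7.66×10²⁴ W.
Flux: S = L/(4πd²) = 7.66×10²⁴/(4π×(2.12×10¹¹)²) = 13.6 W m⁻².
At the subsolar point the surface absorbs S(1−A) and emits σT⁴ per unit area — no factor of 4, since only the local patch is in balance.
T = [13.6 × 0.62 / 5.67×10⁻⁸]^(1/4) = (1.48×10⁸)^(1/4) = 110 K.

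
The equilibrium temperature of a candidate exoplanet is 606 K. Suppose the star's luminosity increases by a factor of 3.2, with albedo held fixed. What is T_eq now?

T_eq ∝ L^(1/4) · d^(−1/2).
T′ = 606 × 3.2^(1/4) = 811 K.

T_eq ≈ 811 K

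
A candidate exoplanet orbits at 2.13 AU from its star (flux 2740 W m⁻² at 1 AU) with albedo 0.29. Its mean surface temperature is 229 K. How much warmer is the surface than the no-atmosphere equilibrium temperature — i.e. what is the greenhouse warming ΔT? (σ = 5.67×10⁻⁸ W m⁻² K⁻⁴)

S = 2740/2.13² = 603.9 W m⁻².
T_eq = [S(1−A)/(4σ)]^(1/4) = [603.9×0.71/(4×5.67×10⁻⁸)]^(1/4) = 208.5 K.
ΔT = T_surf − T_eq = 229 − 208.5.

ΔT ≈ 20.5 K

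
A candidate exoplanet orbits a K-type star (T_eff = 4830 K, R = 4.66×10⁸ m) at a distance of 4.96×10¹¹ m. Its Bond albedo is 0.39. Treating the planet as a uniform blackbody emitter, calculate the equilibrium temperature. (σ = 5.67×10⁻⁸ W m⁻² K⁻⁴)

L = 4πR_⋆²σT_⋆⁴ = 4π(4.66×10⁸)² × 5.67×10⁻⁸ × (4830)⁴ = 8.42×10²⁵ W.
S = L/(4πd²) = 27.2 W m⁻².
Energy balance: absorbed = emitted ⇒ πR²·S(1−A) = 4πR²·σT_eq⁴, so T_eq⁴ = S(1−A)/(4σ).
T_eq = [27.2 × 0.61 / (4 × 5.67×10⁻⁸)]^(1/4) = (7.33×10⁷)^(1/4) = 92.5 K.

T_eq ≈ 92.5 K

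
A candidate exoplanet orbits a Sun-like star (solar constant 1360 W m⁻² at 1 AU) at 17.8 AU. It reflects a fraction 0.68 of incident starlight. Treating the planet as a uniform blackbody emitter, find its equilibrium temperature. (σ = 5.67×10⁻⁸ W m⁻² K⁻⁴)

Flux at 17.8 AU: S = 1360/17.8² = 4.29 W m⁻².
Energy balance: absorbed = emitted ⇒ πR²·S(1−A) = 4πR²·σT_eq⁴, so T_eq⁴ = S(1−A)/(4σ).
T_eq = [4.29 × 0.32 / (4 × 5.67×10⁻⁸)]^(1/4) = (6.06×10⁶)^(1/4) = 49.6 K.

T_eq ≈ 49.6 K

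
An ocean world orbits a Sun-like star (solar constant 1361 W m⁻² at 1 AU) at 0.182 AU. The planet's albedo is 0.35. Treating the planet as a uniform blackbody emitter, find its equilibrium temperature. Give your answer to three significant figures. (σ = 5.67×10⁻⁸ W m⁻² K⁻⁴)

T_eq ≈ 586 K

Flux at 0.182 AU: S = 1361/0.182² = 4.11×10⁴ W m⁻².
Energy balance: absorbed = emitted ⇒ πR²·S(1−A) = 4πR²·σT_eq⁴, so T_eq⁴ = S(1−A)/(4σ).
T_eq = [4.11×10⁴ × 0.65 / (4 × 5.67×10⁻⁸)]^(1/4) = (1.18×10¹¹)^(1/4) = 586 K.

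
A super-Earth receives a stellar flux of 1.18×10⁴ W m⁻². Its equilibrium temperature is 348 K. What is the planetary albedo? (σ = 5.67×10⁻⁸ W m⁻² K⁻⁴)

From T_eq⁴ = S(1−A)/(4σ): 1−A = 4σT_eq⁴/S.
1−A = 4 × 5.67×10⁻⁸ × (348)⁴ / 1.18×10⁴ = 0.282.

A ≈ 0.72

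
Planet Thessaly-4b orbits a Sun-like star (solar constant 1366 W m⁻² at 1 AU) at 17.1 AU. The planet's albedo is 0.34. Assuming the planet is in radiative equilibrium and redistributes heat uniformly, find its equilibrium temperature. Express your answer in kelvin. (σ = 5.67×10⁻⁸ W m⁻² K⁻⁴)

T_eq ≈ 60.7 K

Flux at 17.1 AU: S = 1366/17.1² = 4.67 W m⁻².
Energy balance: absorbed = emitted ⇒ πR²·S(1−A) = 4πR²·σT_eq⁴, so T_eq⁴ = S(1−A)/(4σ).
T_eq = [4.67 × 0.66 / (4 × 5.67×10⁻⁸)]^(1/4) = (1.36×10⁷)^(1/4) = 60.7 K.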